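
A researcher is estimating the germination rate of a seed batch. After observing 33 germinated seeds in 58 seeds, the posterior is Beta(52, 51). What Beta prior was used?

Under Beta–binomial conjugacy the posterior parameters are (a+s, b+f).
Subtract the data counts: 52−33=19, 51−25=26.

Beta(19, 26)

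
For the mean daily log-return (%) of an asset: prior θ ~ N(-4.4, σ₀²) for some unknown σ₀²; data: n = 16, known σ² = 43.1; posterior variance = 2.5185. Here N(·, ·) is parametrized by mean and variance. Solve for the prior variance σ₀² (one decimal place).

For the Normal–Normal model with known σ², precisions add: τ_n = τ₀ + n/σ².
So 1/σ₀² = 1/2.5185 − 16/43.1 = 0.397062 − 0.371230 = 0.025832.
Hence σ₀² = 1/0.025832 ≈ 38.7.

σ₀² = 38.7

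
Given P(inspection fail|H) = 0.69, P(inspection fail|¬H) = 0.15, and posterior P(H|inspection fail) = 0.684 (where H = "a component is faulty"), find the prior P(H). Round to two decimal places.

P(H) = 0.32

Bayes' rule in odds form gives O(H|E) = O(H)·[P(E|H)/P(E|¬H)], hence O(H) = O(H|E)/LR.
Posterior odds = 0.684/(1−0.684) = 2.1646. LR = 0.69/0.15 = 4.6000.
Prior odds = 2.1646/4.6000 = 0.4706, so P(H) = 0.4706/(1+0.4706) ≈ 0.32.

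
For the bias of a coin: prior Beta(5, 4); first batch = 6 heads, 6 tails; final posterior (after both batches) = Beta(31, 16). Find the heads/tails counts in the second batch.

Because Beta–binomial updating is additive in the counts, the combined data contributed (α_post−α_prior, β_post−β_prior) successes and failures.
Total across both batches: 31−5=26 heads, 16−4=12 tails.
Subtract the first batch: 26−6=20 heads and 12−6=6 tails.

20 heads and 6 tails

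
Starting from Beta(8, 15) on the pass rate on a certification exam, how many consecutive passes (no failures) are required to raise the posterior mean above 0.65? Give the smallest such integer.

k = 20

After k passes and 0 failures the posterior is Beta(8+k, 15), with mean (8+k)/(8+15+k).
Set (8+k)/(23+k) > 0.65 and solve: k > (0.65·23 − 8)/(1 − 0.65) = 19.857.
The smallest integer exceeding 19.857 is 20.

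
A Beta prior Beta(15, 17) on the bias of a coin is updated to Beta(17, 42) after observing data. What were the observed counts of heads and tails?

Beta is conjugate to the binomial likelihood: posterior = Beta(a+s, b+f).
Match parameters: s=17−15=2, f=42−17=25.

2 heads and 25 tails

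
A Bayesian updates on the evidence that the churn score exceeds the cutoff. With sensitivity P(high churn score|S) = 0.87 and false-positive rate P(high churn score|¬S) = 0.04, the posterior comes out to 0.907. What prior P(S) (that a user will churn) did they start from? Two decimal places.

P(S) = 0.31

In odds form, posterior odds = prior odds × likelihood ratio, so prior odds = posterior odds ÷ LR.
Posterior odds = 0.907/(1−0.907) = 9.7527. LR = 0.87/0.04 = 21.7500.
Prior odds = 9.7527/21.7500 = 0.4484, so P(S) = 0.4484/(1+0.4484) ≈ 0.31.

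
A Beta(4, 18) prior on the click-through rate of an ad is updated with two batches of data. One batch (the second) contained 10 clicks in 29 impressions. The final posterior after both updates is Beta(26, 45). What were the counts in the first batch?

12 clicks and 8 non-clicks

Because Beta–binomial updating is additive in the counts, the combined data contributed (α_post−α_prior, β_post−β_prior) successes and failures.
Total across both batches: 26−4=22 clicks, 45−18=27 non-clicks.
Subtract the second batch: 22−10=12 clicks and 27−19=8 non-clicks.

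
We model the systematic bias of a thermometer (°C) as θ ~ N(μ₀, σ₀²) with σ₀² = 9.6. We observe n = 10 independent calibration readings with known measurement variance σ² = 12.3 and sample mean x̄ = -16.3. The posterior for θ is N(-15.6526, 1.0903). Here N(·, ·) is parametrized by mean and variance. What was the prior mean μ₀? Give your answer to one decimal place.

With known observation variance, the Normal–Normal posterior has precision τ_n = τ₀ + n/σ² and mean μ_n = (τ₀μ₀ + (n/σ²)x̄)/τ_n.
Here τ₀ = 1/9.6 = 0.104167 and τ_data = 10/12.3 = 0.813008, so τ_n = 0.917175.
Rearranging for μ₀: μ₀ = (μ_n·τ_n − τ_data·x̄)/τ₀ = (-15.6526·0.917175 − 0.813008·-16.3) / 0.104167 = -1.104143/0.104167 ≈ -10.6.

μ₀ = -10.6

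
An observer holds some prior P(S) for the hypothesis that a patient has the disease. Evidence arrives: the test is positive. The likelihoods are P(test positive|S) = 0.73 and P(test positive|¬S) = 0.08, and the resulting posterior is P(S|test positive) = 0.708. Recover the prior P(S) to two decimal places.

P(S) = 0.21

Bayes' rule in odds form gives O(S|E) = O(S)·[P(E|S)/P(E|¬S)], hence O(S) = O(S|E)/LR.
Posterior odds = 0.708/(1−0.708) = 2.4247. LR = 0.73/0.08 = 9.1250.
Prior odds = 2.4247/9.1250 = 0.2657, so P(S) = 0.2657/(1+0.2657) ≈ 0.21.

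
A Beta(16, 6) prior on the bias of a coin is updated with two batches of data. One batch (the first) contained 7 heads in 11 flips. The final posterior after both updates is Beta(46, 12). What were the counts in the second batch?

Because Beta–binomial updating is additive in the counts, the combined data contributed (α_post−α_prior, β_post−β_prior) successes and failures.
Total across both batches: 46−16=30 heads, 12−6=6 tails.
Subtract the first batch: 30−7=23 heads and 6−4=2 tails.

23 heads and 2 tails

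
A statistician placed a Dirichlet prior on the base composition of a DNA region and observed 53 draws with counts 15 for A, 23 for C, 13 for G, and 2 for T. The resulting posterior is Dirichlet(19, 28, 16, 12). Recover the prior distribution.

For a Dirichlet(α) prior with multinomial counts c, the posterior is Dirichlet(α + c) componentwise.
Subtract each count from the matching posterior parameter: 19−15=4, 28−23=5, 16−13=3, 12−2=10.

Dirichlet(4, 5, 3, 10)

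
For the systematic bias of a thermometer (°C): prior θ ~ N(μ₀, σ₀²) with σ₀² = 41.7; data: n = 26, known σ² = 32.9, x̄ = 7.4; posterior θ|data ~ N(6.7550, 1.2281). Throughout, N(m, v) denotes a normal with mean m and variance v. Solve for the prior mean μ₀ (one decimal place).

μ₀ = -14.5

The posterior mean is a precision-weighted average: μ_n = (τ₀μ₀ + τ_data·x̄)/(τ₀+τ_data), with τ₀=1/σ₀² and τ_data=n/σ².
Here τ₀ = 1/41.7 = 0.023981 and τ_data = 26/32.9 = 0.790274, so τ_n = 0.814255.
Rearranging for μ₀: μ₀ = (μ_n·τ_n − τ_data·x̄)/τ₀ = (6.7550·0.814255 − 0.790274·7.4) / 0.023981 = -0.347735/0.023981 ≈ -14.5.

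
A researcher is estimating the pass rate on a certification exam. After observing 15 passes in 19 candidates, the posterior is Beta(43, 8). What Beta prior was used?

A Beta(α, β) prior with s successes and f failures in binomial data gives a Beta(α+s, β+f) posterior.
So α = 43 − 15 = 28 and β = 8 − 4 = 4.

Beta(28, 4)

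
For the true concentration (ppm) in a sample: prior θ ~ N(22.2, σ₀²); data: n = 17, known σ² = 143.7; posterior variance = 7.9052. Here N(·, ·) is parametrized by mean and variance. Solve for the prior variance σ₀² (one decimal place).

σ₀² = 122.0

Posterior precision equals prior precision plus data precision: 1/σ_n² = 1/σ₀² + n/σ².
So 1/σ₀² = 1/7.9052 − 17/143.7 = 0.126499 − 0.118302 = 0.008197.
Hence σ₀² = 1/0.008197 ≈ 122.0.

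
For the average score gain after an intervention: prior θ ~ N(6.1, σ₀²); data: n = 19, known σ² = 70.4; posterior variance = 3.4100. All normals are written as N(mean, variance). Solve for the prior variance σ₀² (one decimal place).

For the Normal–Normal model with known σ², precisions add: τ_n = τ₀ + n/σ².
So 1/σ₀² = 1/3.4100 − 19/70.4 = 0.293255 − 0.269886 = 0.023369.
Hence σ₀² = 1/0.023369 ≈ 42.8.

σ₀² = 42.8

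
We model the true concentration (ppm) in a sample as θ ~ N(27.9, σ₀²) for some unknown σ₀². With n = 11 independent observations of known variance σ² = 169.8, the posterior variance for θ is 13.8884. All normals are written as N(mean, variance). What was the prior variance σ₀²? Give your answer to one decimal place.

σ₀² = 138.5

For the Normal–Normal model with known σ², precisions add: τ_n = τ₀ + n/σ².
So 1/σ₀² = 1/13.8884 − 11/169.8 = 0.072003 − 0.064782 = 0.007221.
Hence σ₀² = 1/0.007221 ≈ 138.5.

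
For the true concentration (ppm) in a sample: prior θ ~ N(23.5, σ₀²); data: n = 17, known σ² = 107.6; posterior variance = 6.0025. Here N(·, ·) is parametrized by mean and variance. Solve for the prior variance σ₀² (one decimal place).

σ₀² = 116.2

For the Normal–Normal model with known σ², precisions add: τ_n = τ₀ + n/σ².
So 1/σ₀² = 1/6.0025 − 17/107.6 = 0.166597 − 0.157993 = 0.008604.
Hence σ₀² = 1/0.008604 ≈ 116.2.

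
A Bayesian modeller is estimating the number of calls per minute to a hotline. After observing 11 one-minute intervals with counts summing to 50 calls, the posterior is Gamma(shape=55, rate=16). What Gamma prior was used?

A Gamma(α, β) prior (rate parametrization) on a Poisson rate with n observations summing to S gives posterior Gamma(α+S, β+n).
So α = 55 − 50 = 5 and β = 16 − 11 = 5.

Gamma(shape=5, rate=5)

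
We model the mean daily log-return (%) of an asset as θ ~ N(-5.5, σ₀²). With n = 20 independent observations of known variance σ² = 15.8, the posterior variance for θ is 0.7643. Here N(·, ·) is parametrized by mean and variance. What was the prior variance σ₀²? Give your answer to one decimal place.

σ₀² = 23.5

For the Normal–Normal model with known σ², precisions add: τ_n = τ₀ + n/σ².
So 1/σ₀² = 1/0.7643 − 20/15.8 = 1.308387 − 1.265823 = 0.042564.
Hence σ₀² = 1/0.042564 ≈ 23.5.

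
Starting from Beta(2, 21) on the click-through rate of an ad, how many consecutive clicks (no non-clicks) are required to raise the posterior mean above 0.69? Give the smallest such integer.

k = 45

After k clicks and 0 non-clicks the posterior is Beta(2+k, 21), with mean (2+k)/(2+21+k).
Set (2+k)/(23+k) > 0.69 and solve: k > (0.69·23 − 2)/(1 − 0.69) = 44.742.
The smallest integer exceeding 44.742 is 45.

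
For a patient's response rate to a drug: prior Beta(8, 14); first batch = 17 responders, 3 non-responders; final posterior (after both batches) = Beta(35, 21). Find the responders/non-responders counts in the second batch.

10 responders and 4 non-responders

Sequential conjugate updates are equivalent to a single update on the pooled data, so total successes = posterior α − prior α and total failures = posterior β − prior β.
Total across both batches: 35−8=27 responders, 21−14=7 non-responders.
Subtract the first batch: 27−17=10 responders and 7−3=4 non-responders.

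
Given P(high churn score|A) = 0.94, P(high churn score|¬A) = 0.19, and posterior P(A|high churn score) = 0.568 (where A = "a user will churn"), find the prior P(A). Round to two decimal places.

In odds form, posterior odds = prior odds × likelihood ratio, so prior odds = posterior odds ÷ LR.
Posterior odds = 0.568/(1−0.568) = 1.3148. LR = 0.94/0.19 = 4.9474.
Prior odds = 1.3148/4.9474 = 0.2658, so P(A) = 0.2658/(1+0.2658) ≈ 0.21.

P(A) = 0.21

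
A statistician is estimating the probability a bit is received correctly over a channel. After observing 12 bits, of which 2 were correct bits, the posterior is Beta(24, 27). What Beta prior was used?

Beta(22, 17)

Beta is conjugate to the binomial likelihood: posterior = Beta(α+s, β+f).
Subtract the data counts: 24−2=22, 27−10=17.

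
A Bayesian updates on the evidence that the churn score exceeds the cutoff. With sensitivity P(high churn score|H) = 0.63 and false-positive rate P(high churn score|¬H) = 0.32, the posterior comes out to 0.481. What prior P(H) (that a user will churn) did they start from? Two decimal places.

P(H) = 0.32

Bayes' rule in odds form gives O(H|E) = O(H)·[P(E|H)/P(E|¬H)], hence O(H) = O(H|E)/LR.
Posterior odds = 0.481/(1−0.481) = 0.9268. LR = 0.63/0.32 = 1.9688.
Prior odds = 0.9268/1.9688 = 0.4707, so P(H) = 0.4707/(1+0.4707) ≈ 0.32.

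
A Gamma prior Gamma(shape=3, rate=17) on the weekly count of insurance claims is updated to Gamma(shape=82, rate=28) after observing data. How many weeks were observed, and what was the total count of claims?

n = 11 weeks with total 79 claims

Gamma–Poisson conjugacy: posterior shape = α + Σxᵢ, posterior rate = β + n.
Matching: Σxᵢ = 82 − 3 = 79 and n = 28 − 17 = 11.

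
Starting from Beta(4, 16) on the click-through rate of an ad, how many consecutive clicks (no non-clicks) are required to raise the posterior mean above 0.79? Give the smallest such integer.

k = 57

After k clicks and 0 non-clicks the posterior is Beta(4+k, 16), with mean (4+k)/(4+16+k).
Set (4+k)/(20+k) > 0.79 and solve: k > (0.79·20 − 4)/(1 − 0.79) = 56.190.
The smallest integer exceeding 56.190 is 57.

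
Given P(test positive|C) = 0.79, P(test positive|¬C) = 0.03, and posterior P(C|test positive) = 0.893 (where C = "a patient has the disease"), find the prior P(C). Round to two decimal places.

Bayes' rule in odds form gives O(C|E) = O(C)·[P(E|C)/P(E|¬C)], hence O(C) = O(C|E)/LR.
Posterior odds = 0.893/(1−0.893) = 8.3458. LR = 0.79/0.03 = 26.3333.
Prior odds = 8.3458/26.3333 = 0.3169, so P(C) = 0.3169/(1+0.3169) ≈ 0.24.

P(C) = 0.24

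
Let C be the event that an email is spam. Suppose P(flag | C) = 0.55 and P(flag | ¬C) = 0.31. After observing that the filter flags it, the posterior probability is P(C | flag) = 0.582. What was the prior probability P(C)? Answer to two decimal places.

In odds form, posterior odds = prior odds × likelihood ratio, so prior odds = posterior odds ÷ LR.
Posterior odds = 0.582/(1−0.582) = 1.3923. LR = 0.55/0.31 = 1.7742.
Prior odds = 1.3923/1.7742 = 0.7847, so P(C) = 0.7847/(1+0.7847) ≈ 0.44.

P(C) = 0.44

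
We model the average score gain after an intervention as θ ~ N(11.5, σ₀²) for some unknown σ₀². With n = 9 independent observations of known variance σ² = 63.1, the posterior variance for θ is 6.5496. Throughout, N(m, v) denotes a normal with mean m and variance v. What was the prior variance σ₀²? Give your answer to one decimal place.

Posterior precision equals prior precision plus data precision: 1/σ_n² = 1/σ₀² + n/σ².
So 1/σ₀² = 1/6.5496 − 9/63.1 = 0.152681 − 0.142631 = 0.010050.
Hence σ₀² = 1/0.010050 ≈ 99.5.

σ₀² = 99.5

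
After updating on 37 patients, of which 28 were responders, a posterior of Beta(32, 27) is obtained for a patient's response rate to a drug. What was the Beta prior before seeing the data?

A Beta(α, β) prior with s successes and f failures in binomial data gives a Beta(α+s, β+f) posterior.
Subtract the data counts: 32−28=4, 27−9=18.

Beta(4, 18)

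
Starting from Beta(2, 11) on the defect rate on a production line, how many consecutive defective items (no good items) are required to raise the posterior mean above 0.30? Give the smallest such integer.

k = 3

After k defective items and 0 good items the posterior is Beta(2+k, 11), with mean (2+k)/(2+11+k).
Set (2+k)/(13+k) > 0.30 and solve: k > (0.30·13 − 2)/(1 − 0.30) = 2.714.
The smallest integer exceeding 2.714 is 3.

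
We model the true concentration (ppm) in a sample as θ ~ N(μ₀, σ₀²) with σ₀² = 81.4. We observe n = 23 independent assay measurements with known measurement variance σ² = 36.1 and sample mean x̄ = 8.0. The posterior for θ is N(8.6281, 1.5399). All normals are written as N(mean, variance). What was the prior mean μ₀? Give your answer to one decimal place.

μ₀ = 41.2

The posterior mean is a precision-weighted average: μ_n = (τ₀μ₀ + τ_data·x̄)/(τ₀+τ_data), with τ₀=1/σ₀² and τ_data=n/σ².
Here τ₀ = 1/81.4 = 0.012285 and τ_data = 23/36.1 = 0.637119, so τ_n = 0.649404.
Rearranging for μ₀: μ₀ = (μ_n·τ_n − τ_data·x̄)/τ₀ = (8.6281·0.649404 − 0.637119·8.0) / 0.012285 = 0.506171/0.012285 ≈ 41.2.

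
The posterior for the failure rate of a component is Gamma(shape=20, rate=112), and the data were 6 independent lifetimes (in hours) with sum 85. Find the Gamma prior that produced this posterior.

Gamma(shape=14, rate=27)

Gamma–exponential conjugacy: posterior shape = α + n, posterior rate = β + Σtᵢ.
So α = 20 − 6 = 14 and β = 112 − 85 = 27.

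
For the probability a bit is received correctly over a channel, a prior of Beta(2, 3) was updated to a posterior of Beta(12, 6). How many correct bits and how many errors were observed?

10 correct bits and 3 errors

Under Beta–binomial conjugacy the posterior parameters are (a+s, b+f).
So s = 12 − 2 = 10 and f = 6 − 3 = 3.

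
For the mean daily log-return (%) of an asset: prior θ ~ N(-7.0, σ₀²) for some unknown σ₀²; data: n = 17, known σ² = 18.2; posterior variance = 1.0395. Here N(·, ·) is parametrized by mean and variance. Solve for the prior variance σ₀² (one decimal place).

For the Normal–Normal model with known σ², precisions add: τ_n = τ₀ + n/σ².
So 1/σ₀² = 1/1.0395 − 17/18.2 = 0.962001 − 0.934066 = 0.027935.
Hence σ₀² = 1/0.027935 ≈ 35.8.

σ₀² = 35.8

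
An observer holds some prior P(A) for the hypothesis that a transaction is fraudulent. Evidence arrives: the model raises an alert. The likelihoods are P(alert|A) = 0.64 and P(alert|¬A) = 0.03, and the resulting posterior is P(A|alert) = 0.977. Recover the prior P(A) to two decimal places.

In odds form, posterior odds = prior odds × likelihood ratio, so prior odds = posterior odds ÷ LR.
Posterior odds = 0.977/(1−0.977) = 42.4783. LR = 0.64/0.03 = 21.3333.
Prior odds = 42.4783/21.3333 = 1.9912, so P(A) = 1.9912/(1+1.9912) ≈ 0.67.

P(A) = 0.67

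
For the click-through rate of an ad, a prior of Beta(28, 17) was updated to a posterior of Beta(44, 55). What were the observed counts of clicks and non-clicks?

Under Beta–binomial conjugacy the posterior parameters are (a+s, b+f).
Match parameters: s=44−28=16, f=55−17=38.

16 clicks and 38 non-clicks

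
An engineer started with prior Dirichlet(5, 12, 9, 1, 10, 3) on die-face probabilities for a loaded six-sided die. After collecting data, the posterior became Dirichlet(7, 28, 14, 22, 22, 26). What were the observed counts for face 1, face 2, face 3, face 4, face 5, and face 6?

For a Dirichlet(α) prior with multinomial counts c, the posterior is Dirichlet(α + c) componentwise.
Counts are posterior − prior componentwise: 7−5=2, 28−12=16, 14−9=5, 22−1=21, 22−10=12, 26−3=23.

counts (2, 16, 5, 21, 12, 23)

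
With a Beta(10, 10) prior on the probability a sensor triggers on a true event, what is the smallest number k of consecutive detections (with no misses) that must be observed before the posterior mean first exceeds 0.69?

k = 13

After k detections and 0 misses the posterior is Beta(10+k, 10), with mean (10+k)/(10+10+k).
Set (10+k)/(20+k) > 0.69 and solve: k > (0.69·20 − 10)/(1 − 0.69) = 12.258.
The smallest integer exceeding 12.258 is 13, and checking k=13: (23)/(33) = 0.6970 > 0.69.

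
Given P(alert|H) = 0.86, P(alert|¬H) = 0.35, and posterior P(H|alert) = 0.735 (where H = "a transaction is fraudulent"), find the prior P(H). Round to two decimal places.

P(H) = 0.53

In odds form, posterior odds = prior odds × likelihood ratio, so prior odds = posterior odds ÷ LR.
Posterior odds = 0.735/(1−0.735) = 2.7736. LR = 0.86/0.35 = 2.4571.
Prior odds = 2.7736/2.4571 = 1.1288, so P(H) = 1.1288/(1+1.1288) ≈ 0.53.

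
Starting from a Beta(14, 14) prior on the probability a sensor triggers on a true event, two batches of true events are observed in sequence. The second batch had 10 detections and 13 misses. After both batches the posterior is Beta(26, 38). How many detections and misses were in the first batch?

Sequential conjugate updates are equivalent to a single update on the pooled data, so total successes = posterior α − prior α and total failures = posterior β − prior β.
Total across both batches: 26−14=12 detections, 38−14=24 misses.
Subtract the second batch: 12−10=2 detections and 24−13=11 misses.

2 detections and 11 misses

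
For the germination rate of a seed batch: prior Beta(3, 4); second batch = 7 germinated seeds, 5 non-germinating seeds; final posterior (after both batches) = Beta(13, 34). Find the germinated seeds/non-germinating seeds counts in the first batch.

3 germinated seeds and 25 non-germinating seeds

Sequential conjugate updates are equivalent to a single update on the pooled data, so total successes = posterior α − prior α and total failures = posterior β − prior β.
Total across both batches: 13−3=10 germinated seeds, 34−4=30 non-germinating seeds.
Subtract the second batch: 10−7=3 germinated seeds and 30−5=25 non-germinating seeds.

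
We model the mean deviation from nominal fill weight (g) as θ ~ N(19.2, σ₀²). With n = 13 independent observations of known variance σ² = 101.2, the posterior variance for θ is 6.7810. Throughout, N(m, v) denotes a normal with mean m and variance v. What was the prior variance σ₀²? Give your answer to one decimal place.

For the Normal–Normal model with known σ², precisions add: τ_n = τ₀ + n/σ².
So 1/σ₀² = 1/6.7810 − 13/101.2 = 0.147471 − 0.128458 = 0.019013.
Hence σ₀² = 1/0.019013 ≈ 52.6.

σ₀² = 52.6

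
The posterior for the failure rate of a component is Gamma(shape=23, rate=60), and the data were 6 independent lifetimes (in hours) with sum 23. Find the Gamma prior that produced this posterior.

Gamma–exponential conjugacy: posterior shape = α + n, posterior rate = β + Σtᵢ.
So α = 23 − 6 = 17 and β = 60 − 23 = 37.

Gamma(shape=17, rate=37)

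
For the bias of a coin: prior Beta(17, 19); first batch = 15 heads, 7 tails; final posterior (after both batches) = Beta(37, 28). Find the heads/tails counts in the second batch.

5 heads and 2 tails

Sequential conjugate updates are equivalent to a single update on the pooled data, so total successes = posterior α − prior α and total failures = posterior β − prior β.
Total across both batches: 37−17=20 heads, 28−19=9 tails.
Subtract the first batch: 20−15=5 heads and 9−7=2 tails.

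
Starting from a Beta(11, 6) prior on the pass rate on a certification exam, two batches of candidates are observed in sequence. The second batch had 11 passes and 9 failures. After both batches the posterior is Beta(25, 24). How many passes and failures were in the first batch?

3 passes and 9 failures

Because Beta–binomial updating is additive in the counts, the combined data contributed (α_post−α_prior, β_post−β_prior) successes and failures.
Total across both batches: 25−11=14 passes, 24−6=18 failures.
Subtract the second batch: 14−11=3 passes and 18−9=9 failures.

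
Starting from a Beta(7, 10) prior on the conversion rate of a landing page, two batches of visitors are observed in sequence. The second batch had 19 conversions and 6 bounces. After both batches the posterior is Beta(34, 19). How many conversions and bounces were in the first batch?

8 conversions and 3 bounces

Sequential conjugate updates are equivalent to a single update on the pooled data, so total successes = posterior α − prior α and total failures = posterior β − prior β.
Total across both batches: 34−7=27 conversions, 19−10=9 bounces.
Subtract the second batch: 27−19=8 conversions and 9−6=3 bounces.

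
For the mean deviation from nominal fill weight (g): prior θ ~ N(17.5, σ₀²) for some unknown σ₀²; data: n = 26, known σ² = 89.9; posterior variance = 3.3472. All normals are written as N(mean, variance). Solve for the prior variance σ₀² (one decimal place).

Posterior precision equals prior precision plus data precision: 1/σ_n² = 1/σ₀² + n/σ².
So 1/σ₀² = 1/3.3472 − 26/89.9 = 0.298757 − 0.289210 = 0.009547.
Hence σ₀² = 1/0.009547 ≈ 104.7.

σ₀² = 104.7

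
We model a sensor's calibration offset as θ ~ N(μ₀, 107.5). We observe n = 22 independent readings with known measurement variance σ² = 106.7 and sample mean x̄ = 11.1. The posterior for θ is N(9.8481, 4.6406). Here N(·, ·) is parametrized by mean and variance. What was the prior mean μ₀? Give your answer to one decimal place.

The posterior mean is a precision-weighted average: μ_n = (τ₀μ₀ + τ_data·x̄)/(τ₀+τ_data), with τ₀=1/σ₀² and τ_data=n/σ².
Here τ₀ = 1/107.5 = 0.009302 and τ_data = 22/106.7 = 0.206186, so τ_n = 0.215488.
Rearranging for μ₀: μ₀ = (μ_n·τ_n − τ_data·x̄)/τ₀ = (9.8481·0.215488 − 0.206186·11.1) / 0.009302 = -0.166517/0.009302 ≈ -17.9.

μ₀ = -17.9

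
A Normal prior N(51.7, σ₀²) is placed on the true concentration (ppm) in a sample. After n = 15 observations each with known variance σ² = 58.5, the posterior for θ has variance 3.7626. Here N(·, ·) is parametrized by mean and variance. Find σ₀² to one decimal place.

σ₀² = 106.8

For the Normal–Normal model with known σ², precisions add: τ_n = τ₀ + n/σ².
So 1/σ₀² = 1/3.7626 − 15/58.5 = 0.265774 − 0.256410 = 0.009364.
Hence σ₀² = 1/0.009364 ≈ 106.8.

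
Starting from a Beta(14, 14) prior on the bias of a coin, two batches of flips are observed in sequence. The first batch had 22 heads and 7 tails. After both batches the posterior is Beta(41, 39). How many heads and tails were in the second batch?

5 heads and 18 tails

Because Beta–binomial updating is additive in the counts, the combined data contributed (α_post−α_prior, β_post−β_prior) successes and failures.
Total across both batches: 41−14=27 heads, 39−14=25 tails.
Subtract the first batch: 27−22=5 heads and 25−7=18 tails.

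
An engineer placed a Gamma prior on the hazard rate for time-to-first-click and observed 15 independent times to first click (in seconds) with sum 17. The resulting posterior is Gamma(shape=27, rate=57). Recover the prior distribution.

Gamma(shape=12, rate=40)

Gamma–exponential conjugacy: posterior shape = α + n, posterior rate = β + Σtᵢ.
So α = 27 − 15 = 12 and β = 57 − 17 = 40.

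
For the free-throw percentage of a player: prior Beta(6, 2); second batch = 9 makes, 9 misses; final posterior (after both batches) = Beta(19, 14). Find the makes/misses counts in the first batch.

4 makes and 3 misses

Because Beta–binomial updating is additive in the counts, the combined data contributed (α_post−α_prior, β_post−β_prior) successes and failures.
Total across both batches: 19−6=13 makes, 14−2=12 misses.
Subtract the second batch: 13−9=4 makes and 12−9=3 misses.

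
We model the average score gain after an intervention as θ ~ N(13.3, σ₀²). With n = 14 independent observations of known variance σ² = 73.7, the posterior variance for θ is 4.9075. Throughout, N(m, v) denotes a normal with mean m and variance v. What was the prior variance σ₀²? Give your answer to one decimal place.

σ₀² = 72.4

Posterior precision equals prior precision plus data precision: 1/σ_n² = 1/σ₀² + n/σ².
So 1/σ₀² = 1/4.9075 − 14/73.7 = 0.203770 − 0.189959 = 0.013811.
Hence σ₀² = 1/0.013811 ≈ 72.4.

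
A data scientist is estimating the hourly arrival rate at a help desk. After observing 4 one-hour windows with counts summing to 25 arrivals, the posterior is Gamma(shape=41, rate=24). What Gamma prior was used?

Gamma(shape=16, rate=20)

A Gamma(α, β) prior (rate parametrization) on a Poisson rate with n observations summing to S gives posterior Gamma(α+S, β+n).
So α = 41 − 25 = 16 and β = 24 − 4 = 20.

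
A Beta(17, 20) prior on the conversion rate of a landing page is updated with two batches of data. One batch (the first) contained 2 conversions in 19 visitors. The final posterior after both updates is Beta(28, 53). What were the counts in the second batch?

9 conversions and 16 bounces

Sequential conjugate updates are equivalent to a single update on the pooled data, so total successes = posterior α − prior α and total failures = posterior β − prior β.
Total across both batches: 28−17=11 conversions, 53−20=33 bounces.
Subtract the first batch: 11−2=9 conversions and 33−17=16 bounces.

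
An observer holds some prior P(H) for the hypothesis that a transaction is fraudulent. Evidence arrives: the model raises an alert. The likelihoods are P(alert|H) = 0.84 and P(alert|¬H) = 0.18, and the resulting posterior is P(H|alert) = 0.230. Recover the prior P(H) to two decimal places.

P(H) = 0.06

Bayes' rule in odds form gives O(H|E) = O(H)·[P(E|H)/P(E|¬H)], hence O(H) = O(H|E)/LR.
Posterior odds = 0.230/(1−0.230) = 0.2987. LR = 0.84/0.18 = 4.6667.
Prior odds = 0.2987/4.6667 = 0.0640, so P(H) = 0.0640/(1+0.0640) ≈ 0.06.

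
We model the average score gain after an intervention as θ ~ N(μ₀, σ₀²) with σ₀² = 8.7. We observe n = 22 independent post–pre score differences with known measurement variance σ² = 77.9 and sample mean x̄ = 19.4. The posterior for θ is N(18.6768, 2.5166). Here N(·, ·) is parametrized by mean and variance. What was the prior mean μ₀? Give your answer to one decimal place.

μ₀ = 16.9

With known observation variance, the Normal–Normal posterior has precision τ_n = τ₀ + n/σ² and mean μ_n = (τ₀μ₀ + (n/σ²)x̄)/τ_n.
Here τ₀ = 1/8.7 = 0.114943 and τ_data = 22/77.9 = 0.282413, so τ_n = 0.397356.
Rearranging for μ₀: μ₀ = (μ_n·τ_n − τ_data·x̄)/τ₀ = (18.6768·0.397356 − 0.282413·19.4) / 0.114943 = 1.942526/0.114943 ≈ 16.9.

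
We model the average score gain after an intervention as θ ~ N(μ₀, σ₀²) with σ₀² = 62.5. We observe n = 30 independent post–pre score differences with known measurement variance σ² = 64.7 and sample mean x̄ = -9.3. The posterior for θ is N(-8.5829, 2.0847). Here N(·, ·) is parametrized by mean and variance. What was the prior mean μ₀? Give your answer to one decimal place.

μ₀ = 12.2

The posterior mean is a precision-weighted average: μ_n = (τ₀μ₀ + τ_data·x̄)/(τ₀+τ_data), with τ₀=1/σ₀² and τ_data=n/σ².
Here τ₀ = 1/62.5 = 0.016000 and τ_data = 30/64.7 = 0.463679, so τ_n = 0.479679.
Rearranging for μ₀: μ₀ = (μ_n·τ_n − τ_data·x̄)/τ₀ = (-8.5829·0.479679 − 0.463679·-9.3) / 0.016000 = 0.195178/0.016000 ≈ 12.2.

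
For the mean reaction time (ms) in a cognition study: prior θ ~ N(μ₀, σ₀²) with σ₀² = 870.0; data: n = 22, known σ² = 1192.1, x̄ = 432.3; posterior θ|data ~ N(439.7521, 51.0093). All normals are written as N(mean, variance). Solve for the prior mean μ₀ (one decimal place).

With known observation variance, the Normal–Normal posterior has precision τ_n = τ₀ + n/σ² and mean μ_n = (τ₀μ₀ + (n/σ²)x̄)/τ_n.
Here τ₀ = 1/870.0 = 0.001149 and τ_data = 22/1192.1 = 0.018455, so τ_n = 0.019604.
Rearranging for μ₀: μ₀ = (μ_n·τ_n − τ_data·x̄)/τ₀ = (439.7521·0.019604 − 0.018455·432.3) / 0.001149 = 0.642804/0.001149 ≈ 559.4.

μ₀ = 559.4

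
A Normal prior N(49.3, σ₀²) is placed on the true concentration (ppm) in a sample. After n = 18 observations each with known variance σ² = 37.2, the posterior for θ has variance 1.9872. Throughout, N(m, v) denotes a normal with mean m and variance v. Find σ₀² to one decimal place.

For the Normal–Normal model with known σ², precisions add: τ_n = τ₀ + n/σ².
So 1/σ₀² = 1/1.9872 − 18/37.2 = 0.503221 − 0.483871 = 0.019350.
Hence σ₀² = 1/0.019350 ≈ 51.7.

σ₀² = 51.7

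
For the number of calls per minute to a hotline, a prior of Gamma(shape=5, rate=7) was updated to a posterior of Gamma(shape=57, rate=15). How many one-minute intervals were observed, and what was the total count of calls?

A Gamma(α, β) prior (rate parametrization) on a Poisson rate with n observations summing to S gives posterior Gamma(α+S, β+n).
Matching: Σxᵢ = 57 − 5 = 52 and n = 15 − 7 = 8.

n = 8 one-minute intervals with total 52 calls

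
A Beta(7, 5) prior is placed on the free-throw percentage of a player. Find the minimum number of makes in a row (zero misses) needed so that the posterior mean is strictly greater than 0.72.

k = 6

After k makes and 0 misses the posterior is Beta(7+k, 5), with mean (7+k)/(7+5+k).
Set (7+k)/(12+k) > 0.72 and solve: k > (0.72·12 − 7)/(1 − 0.72) = 5.857.
The smallest integer exceeding 5.857 is 6, and checking k=6: (13)/(18) = 0.7222 > 0.72.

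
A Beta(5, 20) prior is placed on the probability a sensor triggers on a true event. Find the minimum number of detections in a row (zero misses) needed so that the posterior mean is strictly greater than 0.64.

After k detections and 0 misses the posterior is Beta(5+k, 20), with mean (5+k)/(5+20+k).
Set (5+k)/(25+k) > 0.64 and solve: k > (0.64·25 − 5)/(1 − 0.64) = 30.556.
The smallest integer exceeding 30.556 is 31.

k = 31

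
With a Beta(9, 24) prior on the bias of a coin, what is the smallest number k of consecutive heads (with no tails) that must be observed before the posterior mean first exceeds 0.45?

k = 11

After k heads and 0 tails the posterior is Beta(9+k, 24), with mean (9+k)/(9+24+k).
Set (9+k)/(33+k) > 0.45 and solve: k > (0.45·33 − 9)/(1 − 0.45) = 10.636.
The smallest integer exceeding 10.636 is 11, and checking k=11: (20)/(44) = 0.4545 > 0.45.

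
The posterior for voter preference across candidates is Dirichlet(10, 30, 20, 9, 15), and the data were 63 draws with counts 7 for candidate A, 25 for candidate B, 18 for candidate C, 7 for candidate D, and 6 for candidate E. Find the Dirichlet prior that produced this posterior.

For a Dirichlet(α) prior with multinomial counts c, the posterior is Dirichlet(α + c) componentwise.
Subtract each count from the matching posterior parameter: 10−7=3, 30−25=5, 20−18=2, 9−7=2, 15−6=9.

Dirichlet(3, 5, 2, 2, 9)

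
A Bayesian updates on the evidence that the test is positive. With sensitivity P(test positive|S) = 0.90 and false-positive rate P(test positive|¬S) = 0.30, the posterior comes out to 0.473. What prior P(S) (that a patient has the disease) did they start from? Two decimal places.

In odds form, posterior odds = prior odds × likelihood ratio, so prior odds = posterior odds ÷ LR.
Posterior odds = 0.473/(1−0.473) = 0.8975. LR = 0.90/0.30 = 3.0000.
Prior odds = 0.8975/3.0000 = 0.2992, so P(S) = 0.2992/(1+0.2992) ≈ 0.23.

P(S) = 0.23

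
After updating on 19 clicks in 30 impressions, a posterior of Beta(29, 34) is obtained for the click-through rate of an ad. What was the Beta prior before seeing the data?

A Beta(a, b) prior with s successes and f failures in binomial data gives a Beta(a+s, b+f) posterior.
Subtract the data counts: 29−19=10, 34−11=23.

Beta(10, 23)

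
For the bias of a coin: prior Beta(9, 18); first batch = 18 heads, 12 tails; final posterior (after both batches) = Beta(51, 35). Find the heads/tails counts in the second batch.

24 heads and 5 tails

Sequential conjugate updates are equivalent to a single update on the pooled data, so total successes = posterior α − prior α and total failures = posterior β − prior β.
Total across both batches: 51−9=42 heads, 35−18=17 tails.
Subtract the first batch: 42−18=24 heads and 17−12=5 tails.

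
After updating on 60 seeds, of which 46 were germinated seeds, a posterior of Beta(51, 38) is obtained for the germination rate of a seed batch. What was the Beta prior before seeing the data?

Beta is conjugate to the binomial likelihood: posterior = Beta(α+s, β+f).
So α = 51 − 46 = 5 and β = 38 − 14 = 24.

Beta(5, 24)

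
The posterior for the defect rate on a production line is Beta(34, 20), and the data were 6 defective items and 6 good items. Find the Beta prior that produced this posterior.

Beta(28, 14)

Under Beta–binomial conjugacy the posterior parameters are (a+s, b+f).
So a = 34 − 6 = 28 and b = 20 − 6 = 14.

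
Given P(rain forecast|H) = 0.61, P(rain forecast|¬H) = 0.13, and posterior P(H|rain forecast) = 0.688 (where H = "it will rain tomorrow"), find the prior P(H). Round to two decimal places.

P(H) = 0.32

In odds form, posterior odds = prior odds × likelihood ratio, so prior odds = posterior odds ÷ LR.
Posterior odds = 0.688/(1−0.688) = 2.2051. LR = 0.61/0.13 = 4.6923.
Prior odds = 2.2051/4.6923 = 0.4699, so P(H) = 0.4699/(1+0.4699) ≈ 0.32.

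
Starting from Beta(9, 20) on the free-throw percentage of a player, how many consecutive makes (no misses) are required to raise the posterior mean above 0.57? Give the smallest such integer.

k = 18

After k makes and 0 misses the posterior is Beta(9+k, 20), with mean (9+k)/(9+20+k).
Set (9+k)/(29+k) > 0.57 and solve: k > (0.57·29 − 9)/(1 − 0.57) = 17.512.
The smallest integer exceeding 17.512 is 18, and checking k=18: (27)/(47) = 0.5745 > 0.57.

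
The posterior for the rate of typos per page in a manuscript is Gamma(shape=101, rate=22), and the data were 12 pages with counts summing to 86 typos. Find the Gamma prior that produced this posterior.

Gamma–Poisson conjugacy: posterior shape = α + Σxᵢ, posterior rate = β + n.
So α = 101 − 86 = 15 and β = 22 − 12 = 10.

Gamma(shape=15, rate=10)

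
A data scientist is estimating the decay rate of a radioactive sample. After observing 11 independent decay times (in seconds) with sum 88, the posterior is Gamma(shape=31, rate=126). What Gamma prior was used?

Gamma(shape=20, rate=38)

Gamma–exponential conjugacy: posterior shape = α + n, posterior rate = β + Σtᵢ.
So α = 31 − 11 = 20 and β = 126 − 88 = 38.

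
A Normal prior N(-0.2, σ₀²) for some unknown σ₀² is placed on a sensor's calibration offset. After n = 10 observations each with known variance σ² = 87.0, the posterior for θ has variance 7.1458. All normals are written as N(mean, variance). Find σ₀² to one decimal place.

σ₀² = 40.0

For the Normal–Normal model with known σ², precisions add: τ_n = τ₀ + n/σ².
So 1/σ₀² = 1/7.1458 − 10/87.0 = 0.139942 − 0.114943 = 0.024999.
Hence σ₀² = 1/0.024999 ≈ 40.0.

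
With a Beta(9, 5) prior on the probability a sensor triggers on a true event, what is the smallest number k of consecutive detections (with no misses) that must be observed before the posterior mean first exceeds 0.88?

k = 28

After k detections and 0 misses the posterior is Beta(9+k, 5), with mean (9+k)/(9+5+k).
Set (9+k)/(14+k) > 0.88 and solve: k > (0.88·14 − 9)/(1 − 0.88) = 27.667.
The smallest integer exceeding 27.667 is 28, and checking k=28: (37)/(42) = 0.8810 > 0.88.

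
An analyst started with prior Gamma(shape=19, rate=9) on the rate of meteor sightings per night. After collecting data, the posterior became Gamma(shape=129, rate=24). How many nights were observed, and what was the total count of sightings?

n = 15 nights with total 110 sightings

Gamma–Poisson conjugacy: posterior shape = α + Σxᵢ, posterior rate = β + n.
Matching: Σxᵢ = 129 − 19 = 110 and n = 24 − 9 = 15.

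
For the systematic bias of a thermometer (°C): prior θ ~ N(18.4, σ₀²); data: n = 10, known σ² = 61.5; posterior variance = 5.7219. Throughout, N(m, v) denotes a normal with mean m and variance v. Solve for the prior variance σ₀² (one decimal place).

σ₀² = 82.2

Posterior precision equals prior precision plus data precision: 1/σ_n² = 1/σ₀² + n/σ².
So 1/σ₀² = 1/5.7219 − 10/61.5 = 0.174767 − 0.162602 = 0.012165.
Hence σ₀² = 1/0.012165 ≈ 82.2.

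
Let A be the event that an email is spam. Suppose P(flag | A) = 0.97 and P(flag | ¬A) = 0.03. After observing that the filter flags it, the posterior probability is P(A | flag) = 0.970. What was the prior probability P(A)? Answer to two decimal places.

Bayes' rule in odds form gives O(A|E) = O(A)·[P(E|A)/P(E|¬A)], hence O(A) = O(A|E)/LR.
Posterior odds = 0.970/(1−0.970) = 32.3333. LR = 0.97/0.03 = 32.3333.
Prior odds = 32.3333/32.3333 = 1.0000, so P(A) = 1.0000/(1+1.0000) ≈ 0.50.

P(A) = 0.50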